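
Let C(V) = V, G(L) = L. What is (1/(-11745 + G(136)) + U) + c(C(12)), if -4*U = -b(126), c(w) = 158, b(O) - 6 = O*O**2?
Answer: 11614885761/23218 ≈ 5.0025e+5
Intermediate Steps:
b(O) = 6 + O**3 (b(O) = 6 + O*O**2 = 6 + O**3)
U = 1000191/2 (U = -(-1)*(6 + 126**3)/4 = -(-1)*(6 + 2000376)/4 = -(-1)*2000382/4 = -1/4*(-2000382) = 1000191/2 ≈ 5.0010e+5)
(1/(-11745 + G(136)) + U) + c(C(12)) = (1/(-11745 + 136) + 1000191/2) + 158 = (1/(-11609) + 1000191/2) + 158 = (-1/11609 + 1000191/2) + 158 = 11611217317/23218 + 158 = 11614885761/23218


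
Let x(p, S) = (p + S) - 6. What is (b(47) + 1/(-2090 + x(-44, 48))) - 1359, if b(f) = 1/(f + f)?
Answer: -133621317/98324 ≈ -1359.0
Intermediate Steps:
b(f) = 1/(2*f)
x(p, S) = -6 + S + p (x(p, S) = (S + p) - 6 = -6 + S + p)
(b(47) + 1/(-2090 + x(-44, 48))) - 1359 = ((1/2)/47 + 1/(-2090 + (-6 + 48 - 44))) - 1359 = ((1/2)*(1/47) + 1/(-2090 - 2)) - 1359 = (1/94 + 1/(-2092)) - 1359 = (1/94 - 1/2092) - 1359 = 999/98324 - 1359 = -133621317/98324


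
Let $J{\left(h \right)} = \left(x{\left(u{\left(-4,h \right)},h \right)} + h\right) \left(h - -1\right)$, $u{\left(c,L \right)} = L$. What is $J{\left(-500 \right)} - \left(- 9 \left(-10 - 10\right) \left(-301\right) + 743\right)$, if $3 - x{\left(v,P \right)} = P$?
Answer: $51940$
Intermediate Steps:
$x{\left(v,P \right)} = 3 - P$
$J{\left(h \right)} = 3 + 3 h$ ($J{\left(h \right)} = \left(\left(3 - h\right) + h\right) \left(h - -1\right) = 3 \left(h + 1\right) = 3 \left(1 + h\right) = 3 + 3 h$)
$J{\left(-500 \right)} - \left(- 9 \left(-10 - 10\right) \left(-301\right) + 743\right) = \left(3 + 3 \left(-500\right)\right) - \left(- 9 \left(-10 - 10\right) \left(-301\right) + 743\right) = \left(3 - 1500\right) - \left(\left(-9\right) \left(-20\right) \left(-301\right) + 743\right) = -1497 - \left(180 \left(-301\right) + 743\right) = -1497 - \left(-54180 + 743\right) = -1497 - -53437 = -1497 + 53437 = 51940$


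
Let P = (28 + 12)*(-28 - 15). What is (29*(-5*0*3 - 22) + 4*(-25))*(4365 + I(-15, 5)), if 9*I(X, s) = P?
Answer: -3080330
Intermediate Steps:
P = -1720 (P = 40*(-43) = -1720)
I(X, s) = -1720/9 (I(X, s) = (⅑)*(-1720) = -1720/9)
(29*(-5*0*3 - 22) + 4*(-25))*(4365 + I(-15, 5)) = (29*(-5*0*3 - 22) + 4*(-25))*(4365 - 1720/9) = (29*(0*3 - 22) - 100)*(37565/9) = (29*(0 - 22) - 100)*(37565/9) = (29*(-22) - 100)*(37565/9) = (-638 - 100)*(37565/9) = -738*37565/9 = -3080330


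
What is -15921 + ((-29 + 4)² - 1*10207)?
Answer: -25503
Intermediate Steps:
-15921 + ((-29 + 4)² - 1*10207) = -15921 + ((-25)² - 10207) = -15921 + (625 - 10207) = -15921 - 9582 = -25503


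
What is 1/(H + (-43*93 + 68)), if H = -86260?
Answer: -1/90191 ≈ -1.1088e-5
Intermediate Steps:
1/(H + (-43*93 + 68)) = 1/(-86260 + (-43*93 + 68)) = 1/(-86260 + (-3999 + 68)) = 1/(-86260 - 3931) = 1/(-90191) = -1/90191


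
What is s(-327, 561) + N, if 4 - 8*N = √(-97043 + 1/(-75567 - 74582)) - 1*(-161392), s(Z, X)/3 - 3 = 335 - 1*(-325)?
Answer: -36369/2 - I*√136737967293862/300298 ≈ -18185.0 - 38.94*I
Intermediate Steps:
s(Z, X) = 1989 (s(Z, X) = 9 + 3*(335 - 1*(-325)) = 9 + 3*(335 + 325) = 9 + 3*660 = 9 + 1980 = 1989)
N = -40347/2 - I*√136737967293862/300298 (N = ½ - (√(-97043 + 1/(-75567 - 74582)) - 1*(-161392))/8 = ½ - (√(-97043 + 1/(-150149)) + 161392)/8 = ½ - (√(-97043 - 1/150149) + 161392)/8 = ½ - (√(-14570909408/150149) + 161392)/8 = ½ - (4*I*√136737967293862/150149 + 161392)/8 = ½ - (161392 + 4*I*√136737967293862/150149)/8 = ½ + (-20174 - I*√136737967293862/300298) = -40347/2 - I*√136737967293862/300298 ≈ -20174.0 - 38.94*I)
s(-327, 561) + N = 1989 + (-40347/2 - I*√136737967293862/300298) = -36369/2 - I*√136737967293862/300298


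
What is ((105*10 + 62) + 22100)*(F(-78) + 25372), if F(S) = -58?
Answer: 587588568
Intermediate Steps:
((105*10 + 62) + 22100)*(F(-78) + 25372) = ((105*10 + 62) + 22100)*(-58 + 25372) = ((1050 + 62) + 22100)*25314 = (1112 + 22100)*25314 = 23212*25314 = 587588568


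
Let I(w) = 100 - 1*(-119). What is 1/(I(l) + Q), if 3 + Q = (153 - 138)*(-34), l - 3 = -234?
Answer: -1/294 ≈ -0.0034014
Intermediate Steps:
l = -231 (l = 3 - 234 = -231)
I(w) = 219 (I(w) = 100 + 119 = 219)
Q = -513 (Q = -3 + (153 - 138)*(-34) = -3 + 15*(-34) = -3 - 510 = -513)
1/(I(l) + Q) = 1/(219 - 513) = 1/(-294) = -1/294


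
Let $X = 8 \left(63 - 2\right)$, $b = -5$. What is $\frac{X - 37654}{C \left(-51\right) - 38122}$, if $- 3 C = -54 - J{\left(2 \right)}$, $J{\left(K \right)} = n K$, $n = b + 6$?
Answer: $\frac{18583}{19537} \approx 0.95117$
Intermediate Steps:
$n = 1$ ($n = -5 + 6 = 1$)
$J{\left(K \right)} = K$ ($J{\left(K \right)} = 1 K = K$)
$C = \frac{56}{3}$ ($C = - \frac{-54 - 2}{3} = \left(- \frac{1}{3}\right) \left(-56\right) = \frac{56}{3} \approx 18.667$)
$X = 488$ ($X = 8 \cdot 61 = 488$)
$\frac{X - 37654}{C \left(-51\right) - 38122} = \frac{488 - 37654}{\frac{56}{3} \left(-51\right) - 38122} = - \frac{37166}{-952 - 38122} = - \frac{37166}{-39074} = \left(-37166\right) \left(- \frac{1}{39074}\right) = \frac{18583}{19537}$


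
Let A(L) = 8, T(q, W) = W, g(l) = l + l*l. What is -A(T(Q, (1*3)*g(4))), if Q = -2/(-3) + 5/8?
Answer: -8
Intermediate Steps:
g(l) = l + l**2
Q = 31/24 (Q = -2*(-1/3) + 5*(1/8) = 2/3 + 5/8 = 31/24 ≈ 1.2917)
-A(T(Q, (1*3)*g(4))) = -1*8 = -8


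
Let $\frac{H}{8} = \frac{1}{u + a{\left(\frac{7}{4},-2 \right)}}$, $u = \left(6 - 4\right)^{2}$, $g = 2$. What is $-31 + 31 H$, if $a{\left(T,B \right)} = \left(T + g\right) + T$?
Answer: $- \frac{93}{19} \approx -4.8947$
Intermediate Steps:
$a{\left(T,B \right)} = 2 + 2 T$ ($a{\left(T,B \right)} = \left(T + 2\right) + T = \left(2 + T\right) + T = 2 + 2 T$)
$u = 4$ ($u = 2^{2} = 4$)
$H = \frac{16}{19}$ ($H = \frac{8}{4 + \left(2 + 2 \cdot \frac{7}{4}\right)} = \frac{8}{4 + \left(2 + \frac{7}{2}\right)} = \frac{8}{4 + \frac{11}{2}} = \frac{8}{\frac{19}{2}} = 8 \cdot \frac{2}{19} = \frac{16}{19} \approx 0.8421$)
$-31 + 31 H = -31 + 31 \cdot \frac{16}{19} = -31 + \frac{496}{19} = - \frac{93}{19}$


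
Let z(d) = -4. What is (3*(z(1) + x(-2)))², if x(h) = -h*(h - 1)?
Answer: 900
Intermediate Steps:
x(h) = -h*(-1 + h)
(3*(z(1) + x(-2)))² = (3*(-4 - 2*(1 - 1*(-2))))² = (3*(-4 - 2*(1 + 2)))² = (3*(-4 - 2*3))² = (3*(-4 - 6))² = (3*(-10))² = (-30)² = 900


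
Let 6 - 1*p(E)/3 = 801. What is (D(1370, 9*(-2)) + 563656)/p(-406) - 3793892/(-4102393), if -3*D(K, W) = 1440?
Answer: -2301320847748/9784207305 ≈ -235.21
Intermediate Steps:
p(E) = -2385 (p(E) = 18 - 3*801 = 18 - 2403 = -2385)
D(K, W) = -480 (D(K, W) = -⅓*1440 = -480)
(D(1370, 9*(-2)) + 563656)/p(-406) - 3793892/(-4102393) = (-480 + 563656)/(-2385) - 3793892/(-4102393) = 563176*(-1/2385) - 3793892*(-1/4102393) = -563176/2385 + 3793892/4102393 = -2301320847748/9784207305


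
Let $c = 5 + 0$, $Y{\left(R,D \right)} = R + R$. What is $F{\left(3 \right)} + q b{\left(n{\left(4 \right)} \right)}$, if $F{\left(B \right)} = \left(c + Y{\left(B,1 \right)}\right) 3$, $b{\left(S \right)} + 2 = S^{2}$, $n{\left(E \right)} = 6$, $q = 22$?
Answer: $781$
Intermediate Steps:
$Y{\left(R,D \right)} = 2 R$
$c = 5$
$b{\left(S \right)} = -2 + S^{2}$
$F{\left(B \right)} = 15 + 6 B$ ($F{\left(B \right)} = \left(5 + 2 B\right) 3 = 15 + 6 B$)
$F{\left(3 \right)} + q b{\left(n{\left(4 \right)} \right)} = \left(15 + 6 \cdot 3\right) + 22 \left(-2 + 6^{2}\right) = \left(15 + 18\right) + 22 \left(-2 + 36\right) = 33 + 22 \cdot 34 = 33 + 748 = 781$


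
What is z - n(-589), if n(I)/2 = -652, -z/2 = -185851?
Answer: 373006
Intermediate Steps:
z = 371702 (z = -2*(-185851) = 371702)
n(I) = -1304 (n(I) = 2*(-652) = -1304)
z - n(-589) = 371702 - 1*(-1304) = 371702 + 1304 = 373006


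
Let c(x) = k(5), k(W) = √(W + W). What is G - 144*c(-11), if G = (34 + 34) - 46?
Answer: 22 - 144*√10 ≈ -433.37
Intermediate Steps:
k(W) = √2*√W (k(W) = √(2*W) = √2*√W)
c(x) = √10 (c(x) = √2*√5 = √10)
G = 22 (G = 68 - 46 = 22)
G - 144*c(-11) = 22 - 144*√10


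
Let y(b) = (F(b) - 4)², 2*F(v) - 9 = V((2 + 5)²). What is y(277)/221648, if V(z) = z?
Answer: 625/221648 ≈ 0.0028198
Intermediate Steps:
F(v) = 29 (F(v) = 9/2 + (2 + 5)²/2 = 9/2 + (½)*7² = 9/2 + (½)*49 = 9/2 + 49/2 = 29)
y(b) = 625 (y(b) = (29 - 4)² = 25² = 625)
y(277)/221648 = 625/221648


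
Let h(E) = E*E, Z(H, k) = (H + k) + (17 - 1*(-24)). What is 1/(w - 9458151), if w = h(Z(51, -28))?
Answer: -1/9454055 ≈ -1.0577e-7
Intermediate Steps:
Z(H, k) = 41 + H + k (Z(H, k) = (H + k) + (17 + 24) = (H + k) + 41 = 41 + H + k)
h(E) = E²
w = 4096 (w = (41 + 51 - 28)² = 64² = 4096)
1/(w - 9458151) = 1/(4096 - 9458151) = 1/(-9454055) = -1/9454055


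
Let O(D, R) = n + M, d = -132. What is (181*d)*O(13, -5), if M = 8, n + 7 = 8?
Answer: -215028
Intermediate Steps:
n = 1 (n = -7 + 8 = 1)
O(D, R) = 9 (O(D, R) = 1 + 8 = 9)
(181*d)*O(13, -5) = (181*(-132))*9 = -23892*9 = -215028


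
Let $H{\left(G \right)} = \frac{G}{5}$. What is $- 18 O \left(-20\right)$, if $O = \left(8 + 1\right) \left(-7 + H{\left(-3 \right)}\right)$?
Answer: $-24624$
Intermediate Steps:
$H{\left(G \right)} = \frac{G}{5}$ ($H{\left(G \right)} = G \frac{1}{5} = \frac{G}{5}$)
$O = - \frac{342}{5}$ ($O = \left(8 + 1\right) \left(-7 + \frac{1}{5} \left(-3\right)\right) = 9 \left(-7 - \frac{3}{5}\right) = 9 \left(- \frac{38}{5}\right) = - \frac{342}{5} \approx -68.4$)
$- 18 O \left(-20\right) = \left(-18\right) \left(- \frac{342}{5}\right) \left(-20\right) = \frac{6156}{5} \left(-20\right) = -24624$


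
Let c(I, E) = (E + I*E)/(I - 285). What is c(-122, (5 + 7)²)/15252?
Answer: 132/47027 ≈ 0.0028069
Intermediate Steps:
c(I, E) = (E + E*I)/(-285 + I)
c(-122, (5 + 7)²)/15252 = ((5 + 7)²*(1 - 122)/(-285 - 122))/15252 = (12²*(-121)/(-407))*(1/15252) = (144*(-1/407)*(-121))*(1/15252) = (1584/37)*(1/15252) = 132/47027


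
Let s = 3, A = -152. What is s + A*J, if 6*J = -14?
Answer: 1073/3 ≈ 357.67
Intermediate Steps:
J = -7/3 (J = (⅙)*(-14) = -7/3 ≈ -2.3333)
s + A*J = 3 - 152*(-7/3) = 3 + 1064/3 = 1073/3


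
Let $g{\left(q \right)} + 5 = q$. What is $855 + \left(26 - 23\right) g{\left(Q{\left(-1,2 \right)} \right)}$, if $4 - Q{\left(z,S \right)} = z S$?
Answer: $858$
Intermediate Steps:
$Q{\left(z,S \right)} = 4 - S z$ ($Q{\left(z,S \right)} = 4 - z S = 4 - S z$)
$g{\left(q \right)} = -5 + q$
$855 + \left(26 - 23\right) g{\left(Q{\left(-1,2 \right)} \right)} = 855 + \left(26 - 23\right) \left(-5 + \left(4 - 2 \left(-1\right)\right)\right) = 855 + 3 \left(-5 + \left(4 + 2\right)\right) = 855 + 3 \left(-5 + 6\right) = 855 + 3 \cdot 1 = 855 + 3 = 858$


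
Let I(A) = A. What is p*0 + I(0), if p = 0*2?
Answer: 0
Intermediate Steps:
p = 0
p*0 + I(0) = 0*0 + 0 = 0 + 0 = 0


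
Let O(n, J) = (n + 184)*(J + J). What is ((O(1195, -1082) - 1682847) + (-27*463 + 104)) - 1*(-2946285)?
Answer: -1733115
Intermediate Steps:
O(n, J) = 2*J*(184 + n) (O(n, J) = (184 + n)*(2*J) = 2*J*(184 + n))
((O(1195, -1082) - 1682847) + (-27*463 + 104)) - 1*(-2946285) = ((2*(-1082)*(184 + 1195) - 1682847) + (-27*463 + 104)) - 1*(-2946285) = ((2*(-1082)*1379 - 1682847) + (-12501 + 104)) + 2946285 = ((-2984156 - 1682847) - 12397) + 2946285 = (-4667003 - 12397) + 2946285 = -4679400 + 2946285 = -1733115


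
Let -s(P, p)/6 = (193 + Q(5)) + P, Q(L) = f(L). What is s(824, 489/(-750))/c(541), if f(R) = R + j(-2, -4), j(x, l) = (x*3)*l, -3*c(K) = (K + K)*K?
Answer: 9414/292681 ≈ 0.032165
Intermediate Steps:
c(K) = -2*K²/3 (c(K) = -(K + K)*K/3 = -2*K*K/3 = -2*K²/3)
j(x, l) = 3*l*x (j(x, l) = (3*x)*l = 3*l*x)
f(R) = 24 + R (f(R) = R + 3*(-4)*(-2) = R + 24 = 24 + R)
Q(L) = 24 + L
s(P, p) = -1332 - 6*P (s(P, p) = -6*((193 + (24 + 5)) + P) = -6*((193 + 29) + P) = -6*(222 + P) = -1332 - 6*P)
s(824, 489/(-750))/c(541) = (-1332 - 6*824)/((-⅔*541²)) = (-1332 - 4944)/((-⅔*292681)) = -6276/(-585362/3) = -6276*(-3/585362) = 9414/292681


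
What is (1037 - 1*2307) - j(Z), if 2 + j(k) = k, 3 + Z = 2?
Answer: -1267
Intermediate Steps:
Z = -1 (Z = -3 + 2 = -1)
j(k) = -2 + k
(1037 - 1*2307) - j(Z) = (1037 - 1*2307) - (-2 - 1) = (1037 - 2307) - 1*(-3) = -1270 + 3 = -1267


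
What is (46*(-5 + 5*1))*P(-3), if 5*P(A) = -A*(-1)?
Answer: 0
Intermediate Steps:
P(A) = A/5 (P(A) = (-A*(-1))/5 = A/5)
(46*(-5 + 5*1))*P(-3) = (46*(-5 + 5*1))*((⅕)*(-3)) = (46*(-5 + 5))*(-⅗) = (46*0)*(-⅗) = 0*(-⅗) = 0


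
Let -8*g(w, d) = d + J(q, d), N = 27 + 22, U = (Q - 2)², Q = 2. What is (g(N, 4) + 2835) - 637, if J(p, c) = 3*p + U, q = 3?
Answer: 17571/8 ≈ 2196.4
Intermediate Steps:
U = 0 (U = (2 - 2)² = 0² = 0)
N = 49
J(p, c) = 3*p (J(p, c) = 3*p + 0 = 3*p)
g(w, d) = -9/8 - d/8 (g(w, d) = -(d + 3*3)/8 = -(d + 9)/8 = -(9 + d)/8 = -9/8 - d/8)
(g(N, 4) + 2835) - 637 = ((-9/8 - ⅛*4) + 2835) - 637 = ((-9/8 - ½) + 2835) - 637 = (-13/8 + 2835) - 637 = 22667/8 - 637 = 17571/8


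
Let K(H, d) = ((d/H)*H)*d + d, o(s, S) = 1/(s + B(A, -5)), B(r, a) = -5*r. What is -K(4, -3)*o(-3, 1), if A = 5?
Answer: 3/14 ≈ 0.21429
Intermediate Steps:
o(s, S) = 1/(-25 + s) (o(s, S) = 1/(s - 5*5) = 1/(s - 25) = 1/(-25 + s))
K(H, d) = d + d² (K(H, d) = d*d + d = d² + d = d + d²)
-K(4, -3)*o(-3, 1) = -(-3*(1 - 3))/(-25 - 3) = -(-3*(-2))/(-28) = -6*(-1)/28 = -1*(-3/14) = 3/14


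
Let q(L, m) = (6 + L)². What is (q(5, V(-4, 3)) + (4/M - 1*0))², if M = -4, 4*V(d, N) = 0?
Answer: 14400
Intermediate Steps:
V(d, N) = 0 (V(d, N) = (¼)*0 = 0)
(q(5, V(-4, 3)) + (4/M - 1*0))² = ((6 + 5)² + (4/(-4) - 1*0))² = (11² + (4*(-¼) + 0))² = (121 + (-1 + 0))² = (121 - 1)² = 120² = 14400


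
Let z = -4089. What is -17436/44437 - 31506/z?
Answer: 442912106/60567631 ≈ 7.3127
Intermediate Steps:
-17436/44437 - 31506/z = -17436/44437 - 31506/(-4089) = -17436*1/44437 - 31506*(-1/4089) = -17436/44437 + 10502/1363 = 442912106/60567631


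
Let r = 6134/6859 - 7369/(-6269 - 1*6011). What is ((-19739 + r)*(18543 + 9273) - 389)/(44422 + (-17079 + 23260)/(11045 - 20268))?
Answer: -400845490709519878/32432565667125 ≈ -12359.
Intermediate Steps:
r = 125869491/84228520 (r = 6134*(1/6859) - 7369/(-6269 - 6011) = 6134/6859 - 7369/(-12280) = 6134/6859 - 7369*(-1/12280) = 6134/6859 + 7369/12280 = 125869491/84228520 ≈ 1.4944)
((-19739 + r)*(18543 + 9273) - 389)/(44422 + (-17079 + 23260)/(11045 - 20268)) = ((-19739 + 125869491/84228520)*(18543 + 9273) - 389)/(44422 + (-17079 + 23260)/(11045 - 20268)) = (-1662460886789/84228520*27816 - 389)/(44422 + 6181/(-9223)) = (-304230342282387/554135 - 389)/(44422 + 6181*(-1/9223)) = -304230557840902/(554135*(44422 - 6181/9223)) = -304230557840902/(554135*409697925/9223) = -304230557840902/554135*9223/409697925 = -400845490709519878/32432565667125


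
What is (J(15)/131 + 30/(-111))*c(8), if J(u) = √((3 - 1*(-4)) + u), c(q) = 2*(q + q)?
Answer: -320/37 + 32*√22/131 ≈ -7.5029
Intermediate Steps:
c(q) = 4*q (c(q) = 2*(2*q) = 4*q)
J(u) = √(7 + u) (J(u) = √((3 + 4) + u) = √(7 + u))
(J(15)/131 + 30/(-111))*c(8) = (√(7 + 15)/131 + 30/(-111))*(4*8) = (√22*(1/131) + 30*(-1/111))*32 = (√22/131 - 10/37)*32 = (-10/37 + √22/131)*32 = -320/37 + 32*√22/131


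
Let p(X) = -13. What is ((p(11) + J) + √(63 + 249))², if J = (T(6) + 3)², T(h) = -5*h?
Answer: 512968 + 2864*√78 ≈ 5.3826e+5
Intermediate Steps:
J = 729 (J = (-5*6 + 3)² = (-30 + 3)² = (-27)² = 729)
((p(11) + J) + √(63 + 249))² = ((-13 + 729) + √(63 + 249))² = (716 + √312)² = (716 + 2*√78)²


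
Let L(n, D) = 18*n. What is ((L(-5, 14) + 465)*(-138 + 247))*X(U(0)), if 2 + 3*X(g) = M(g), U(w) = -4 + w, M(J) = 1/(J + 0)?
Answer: -122625/4 ≈ -30656.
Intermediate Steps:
M(J) = 1/J
X(g) = -⅔ + 1/(3*g)
((L(-5, 14) + 465)*(-138 + 247))*X(U(0)) = ((18*(-5) + 465)*(-138 + 247))*((1 - 2*(-4 + 0))/(3*(-4 + 0))) = ((-90 + 465)*109)*((⅓)*(1 - 2*(-4))/(-4)) = (375*109)*((⅓)*(-¼)*(1 + 8)) = 40875*((⅓)*(-¼)*9) = 40875*(-¾) = -122625/4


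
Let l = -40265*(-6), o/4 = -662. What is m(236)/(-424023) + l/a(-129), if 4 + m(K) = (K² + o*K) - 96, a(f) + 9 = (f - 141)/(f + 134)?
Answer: -11378205406/2968161 ≈ -3833.4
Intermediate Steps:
o = -2648 (o = 4*(-662) = -2648)
a(f) = -9 + (-141 + f)/(134 + f) (a(f) = -9 + (f - 141)/(f + 134) = -9 + (-141 + f)/(134 + f))
m(K) = -100 + K² - 2648*K (m(K) = -4 + ((K² - 2648*K) - 96) = -4 + (-96 + K² - 2648*K) = -100 + K² - 2648*K)
l = 241590
m(236)/(-424023) + l/a(-129) = (-100 + 236² - 2648*236)/(-424023) + 241590/(((-1347 - 8*(-129))/(134 - 129))) = (-100 + 55696 - 624928)*(-1/424023) + 241590/(((-1347 + 1032)/5)) = -569332*(-1/424023) + 241590/(((⅕)*(-315))) = 569332/424023 + 241590/(-63) = 569332/424023 + 241590*(-1/63) = 569332/424023 - 80530/21 = -11378205406/2968161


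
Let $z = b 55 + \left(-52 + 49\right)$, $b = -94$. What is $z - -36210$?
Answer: $31037$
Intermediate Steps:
$z = -5173$ ($z = \left(-94\right) 55 + \left(-52 + 49\right) = -5170 - 3 = -5173$)
$z - -36210 = -5173 - -36210 = -5173 + 36210 = 31037$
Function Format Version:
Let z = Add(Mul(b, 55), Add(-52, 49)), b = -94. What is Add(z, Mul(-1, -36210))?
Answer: 31037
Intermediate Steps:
z = -5173 (z = Add(Mul(-94, 55), Add(-52, 49)) = Add(-5170, -3) = -5173)
Add(z, Mul(-1, -36210)) = Add(-5173, Mul(-1, -36210)) = Add(-5173, 36210) = 31037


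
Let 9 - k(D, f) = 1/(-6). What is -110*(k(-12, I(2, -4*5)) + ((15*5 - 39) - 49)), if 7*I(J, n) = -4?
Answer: 1265/3 ≈ 421.67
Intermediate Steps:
I(J, n) = -4/7 (I(J, n) = (⅐)*(-4) = -4/7)
k(D, f) = 55/6 (k(D, f) = 9 - 1/(-6) = 9 - 1*(-⅙) = 9 + ⅙ = 55/6)
-110*(k(-12, I(2, -4*5)) + ((15*5 - 39) - 49)) = -110*(55/6 + ((15*5 - 39) - 49)) = -110*(55/6 + ((75 - 39) - 49)) = -110*(55/6 + (36 - 49)) = -110*(55/6 - 13) = -110*(-23/6) = 1265/3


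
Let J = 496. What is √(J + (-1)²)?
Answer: √497 ≈ 22.293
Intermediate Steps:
√(J + (-1)²) = √(496 + (-1)²) = √(496 + 1) = √497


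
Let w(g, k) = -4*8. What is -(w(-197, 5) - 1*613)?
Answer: 645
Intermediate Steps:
w(g, k) = -32
-(w(-197, 5) - 1*613) = -(-32 - 1*613) = -(-32 - 613) = -1*(-645) = 645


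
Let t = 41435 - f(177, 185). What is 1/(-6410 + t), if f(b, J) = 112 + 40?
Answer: 1/34873 ≈ 2.8675e-5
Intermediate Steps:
f(b, J) = 152
t = 41283 (t = 41435 - 1*152 = 41435 - 152 = 41283)
1/(-6410 + t) = 1/(-6410 + 41283) = 1/34873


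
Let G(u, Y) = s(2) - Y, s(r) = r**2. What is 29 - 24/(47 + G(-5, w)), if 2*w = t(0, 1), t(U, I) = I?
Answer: 2881/101 ≈ 28.525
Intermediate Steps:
w = 1/2 (w = (1/2)*1 = 1/2 ≈ 0.50000)
G(u, Y) = 4 - Y (G(u, Y) = 2**2 - Y = 4 - Y)
29 - 24/(47 + G(-5, w)) = 29 - 24/(47 + (4 - 1*1/2)) = 29 - 24/(47 + (4 - 1/2)) = 29 - 24/(47 + 7/2) = 29 - 24/101/2 = 29 - 24*2/101 = 29 - 48/101 = 2881/101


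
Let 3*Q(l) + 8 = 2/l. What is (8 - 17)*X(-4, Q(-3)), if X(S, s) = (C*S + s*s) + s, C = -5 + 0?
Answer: -2062/9 ≈ -229.11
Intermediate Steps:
Q(l) = -8/3 + 2/(3*l) (Q(l) = -8/3 + (2/l)/3 = -8/3 + 2/(3*l))
C = -5
X(S, s) = s + s**2 - 5*S (X(S, s) = (-5*S + s*s) + s = (-5*S + s**2) + s = (s**2 - 5*S) + s = s + s**2 - 5*S)
(8 - 17)*X(-4, Q(-3)) = (8 - 17)*((2/3)*(1 - 4*(-3))/(-3) + ((2/3)*(1 - 4*(-3))/(-3))**2 - 5*(-4)) = -9*((2/3)*(-1/3)*(1 + 12) + ((2/3)*(-1/3)*(1 + 12))**2 + 20) = -9*((2/3)*(-1/3)*13 + ((2/3)*(-1/3)*13)**2 + 20) = -9*(-26/9 + (-26/9)**2 + 20) = -9*(-26/9 + 676/81 + 20) = -9*2062/81 = -2062/9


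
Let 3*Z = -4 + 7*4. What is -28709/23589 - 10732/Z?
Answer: -63346705/47178 ≈ -1342.7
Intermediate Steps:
Z = 8 (Z = (-4 + 7*4)/3 = (-4 + 28)/3 = (1/3)*24 = 8)
-28709/23589 - 10732/Z = -28709/23589 - 10732/8 = -28709*1/23589 - 10732*1/8 = -28709/23589 - 2683/2 = -63346705/47178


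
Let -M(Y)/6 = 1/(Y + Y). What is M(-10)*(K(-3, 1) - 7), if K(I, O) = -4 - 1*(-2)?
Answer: -27/10 ≈ -2.7000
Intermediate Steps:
K(I, O) = -2 (K(I, O) = -4 + 2 = -2)
M(Y) = -3/Y (M(Y) = -6/(Y + Y) = -6*1/(2*Y) = -3/Y)
M(-10)*(K(-3, 1) - 7) = (-3/(-10))*(-2 - 7) = -3*(-⅒)*(-9) = (3/10)*(-9) = -27/10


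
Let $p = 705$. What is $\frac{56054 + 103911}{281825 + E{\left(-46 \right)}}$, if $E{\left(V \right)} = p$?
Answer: $\frac{31993}{56506} \approx 0.56619$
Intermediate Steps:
$E{\left(V \right)} = 705$
$\frac{56054 + 103911}{281825 + E{\left(-46 \right)}} = \frac{56054 + 103911}{281825 + 705} = \frac{159965}{282530} = 159965 \cdot \frac{1}{282530} = \frac{31993}{56506}$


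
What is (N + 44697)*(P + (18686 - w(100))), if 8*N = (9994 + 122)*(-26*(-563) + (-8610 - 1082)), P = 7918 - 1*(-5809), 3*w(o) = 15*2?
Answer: 204103710342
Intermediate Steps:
w(o) = 10 (w(o) = (15*2)/3 = (1/3)*30 = 10)
P = 13727 (P = 7918 + 5809 = 13727)
N = 6254217 (N = ((9994 + 122)*(-26*(-563) + (-8610 - 1082)))/8 = (10116*(14638 - 9692))/8 = (10116*4946)/8 = (1/8)*50033736 = 6254217)
(N + 44697)*(P + (18686 - w(100))) = (6254217 + 44697)*(13727 + (18686 - 1*10)) = 6298914*(13727 + (18686 - 10)) = 6298914*(13727 + 18676) = 6298914*32403 = 204103710342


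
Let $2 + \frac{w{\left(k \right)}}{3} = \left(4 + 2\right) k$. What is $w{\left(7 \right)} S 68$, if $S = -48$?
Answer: $-391680$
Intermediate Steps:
$w{\left(k \right)} = -6 + 18 k$ ($w{\left(k \right)} = -6 + 3 \left(4 + 2\right) k = -6 + 3 \cdot 6 k = -6 + 18 k$)
$w{\left(7 \right)} S 68 = \left(-6 + 18 \cdot 7\right) \left(-48\right) 68 = \left(-6 + 126\right) \left(-48\right) 68 = 120 \left(-48\right) 68 = \left(-5760\right) 68 = -391680$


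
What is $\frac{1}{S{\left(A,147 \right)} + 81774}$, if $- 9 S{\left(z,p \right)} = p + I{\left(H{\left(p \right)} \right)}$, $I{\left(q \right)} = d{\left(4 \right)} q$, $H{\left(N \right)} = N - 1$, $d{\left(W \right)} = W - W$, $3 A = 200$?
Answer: $\frac{3}{245273} \approx 1.2231 \cdot 10^{-5}$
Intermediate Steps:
$A = \frac{200}{3}$ ($A = \frac{1}{3} \cdot 200 = \frac{200}{3} \approx 66.667$)
$d{\left(W \right)} = 0$
$H{\left(N \right)} = -1 + N$
$I{\left(q \right)} = 0$ ($I{\left(q \right)} = 0 q = 0$)
$S{\left(z,p \right)} = - \frac{p}{9}$ ($S{\left(z,p \right)} = - \frac{p + 0}{9} = - \frac{p}{9}$)
$\frac{1}{S{\left(A,147 \right)} + 81774} = \frac{1}{\left(- \frac{1}{9}\right) 147 + 81774} = \frac{1}{- \frac{49}{3} + 81774} = \frac{1}{\frac{245273}{3}} = \frac{3}{245273}$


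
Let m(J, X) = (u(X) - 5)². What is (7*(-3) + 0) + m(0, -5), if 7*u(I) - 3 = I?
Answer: 340/49 ≈ 6.9388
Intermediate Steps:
u(I) = 3/7 + I/7
m(J, X) = (-32/7 + X/7)² (m(J, X) = ((3/7 + X/7) - 5)² = (-32/7 + X/7)²)
(7*(-3) + 0) + m(0, -5) = (7*(-3) + 0) + (-32 - 5)²/49 = (-21 + 0) + (1/49)*(-37)² = -21 + (1/49)*1369 = -21 + 1369/49 = 340/49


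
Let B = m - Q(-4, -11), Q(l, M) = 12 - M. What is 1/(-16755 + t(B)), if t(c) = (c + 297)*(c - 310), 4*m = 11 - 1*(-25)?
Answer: -1/108447 ≈ -9.2211e-6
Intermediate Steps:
m = 9 (m = (11 - 1*(-25))/4 = (11 + 25)/4 = (¼)*36 = 9)
B = -14 (B = 9 - (12 - 1*(-11)) = 9 - (12 + 11) = 9 - 1*23 = 9 - 23 = -14)
t(c) = (-310 + c)*(297 + c) (t(c) = (297 + c)*(-310 + c) = (-310 + c)*(297 + c))
1/(-16755 + t(B)) = 1/(-16755 + (-92070 + (-14)² - 13*(-14))) = 1/(-16755 + (-92070 + 196 + 182)) = 1/(-16755 - 91692) = 1/(-108447) = -1/108447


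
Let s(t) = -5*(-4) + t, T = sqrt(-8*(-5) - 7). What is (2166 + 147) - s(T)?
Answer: 2293 - sqrt(33) ≈ 2287.3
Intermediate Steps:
T = sqrt(33) (T = sqrt(40 - 7) = sqrt(33) ≈ 5.7446)
s(t) = 20 + t
(2166 + 147) - s(T) = (2166 + 147) - (20 + sqrt(33)) = 2313 + (-20 - sqrt(33)) = 2293 - sqrt(33)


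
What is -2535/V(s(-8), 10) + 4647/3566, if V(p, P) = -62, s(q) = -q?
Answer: 2331981/55273 ≈ 42.190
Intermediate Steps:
-2535/V(s(-8), 10) + 4647/3566 = -2535/(-62) + 4647/3566 = -2535*(-1/62) + 4647*(1/3566) = 2535/62 + 4647/3566 = 2331981/55273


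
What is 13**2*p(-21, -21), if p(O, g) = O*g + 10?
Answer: 76219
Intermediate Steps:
p(O, g) = 10 + O*g
13**2*p(-21, -21) = 13**2*(10 - 21*(-21)) = 169*(10 + 441) = 169*451 = 76219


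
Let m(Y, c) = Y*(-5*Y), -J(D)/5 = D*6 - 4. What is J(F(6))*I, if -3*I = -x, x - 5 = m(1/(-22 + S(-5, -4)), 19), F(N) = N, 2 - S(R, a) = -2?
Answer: -64600/243 ≈ -265.84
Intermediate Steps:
S(R, a) = 4 (S(R, a) = 2 - 1*(-2) = 2 + 2 = 4)
J(D) = 20 - 30*D (J(D) = -5*(D*6 - 4) = -5*(6*D - 4) = -5*(-4 + 6*D) = 20 - 30*D)
m(Y, c) = -5*Y²
x = 1615/324 (x = 5 - 5/(-22 + 4)² = 5 - 5*(1/(-18))² = 5 - 5*(-1/18)² = 5 - 5*1/324 = 5 - 5/324 = 1615/324 ≈ 4.9846)
I = 1615/972 (I = -(-1)*1615/(3*324) = -⅓*(-1615/324) = 1615/972 ≈ 1.6615)
J(F(6))*I = (20 - 30*6)*(1615/972) = (20 - 180)*(1615/972) = -160*1615/972 = -64600/243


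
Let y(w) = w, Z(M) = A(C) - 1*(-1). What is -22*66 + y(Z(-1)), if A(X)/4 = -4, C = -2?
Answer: -1467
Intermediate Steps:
A(X) = -16 (A(X) = 4*(-4) = -16)
Z(M) = -15 (Z(M) = -16 - 1*(-1) = -16 + 1 = -15)
-22*66 + y(Z(-1)) = -22*66 - 15 = -1452 - 15 = -1467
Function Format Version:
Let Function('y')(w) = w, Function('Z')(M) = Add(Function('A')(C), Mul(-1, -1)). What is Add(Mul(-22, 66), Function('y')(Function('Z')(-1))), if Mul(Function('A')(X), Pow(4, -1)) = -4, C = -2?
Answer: -1467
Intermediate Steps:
Function('A')(X) = -16 (Function('A')(X) = Mul(4, -4) = -16)
Function('Z')(M) = -15 (Function('Z')(M) = Add(-16, Mul(-1, -1)) = Add(-16, 1) = -15)
Add(Mul(-22, 66), Function('y')(Function('Z')(-1))) = Add(Mul(-22, 66), -15) = Add(-1452, -15) = -1467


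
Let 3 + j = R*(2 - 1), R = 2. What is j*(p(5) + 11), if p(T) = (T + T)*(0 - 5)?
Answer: 39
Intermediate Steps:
p(T) = -10*T (p(T) = (2*T)*(-5) = -10*T)
j = -1 (j = -3 + 2*(2 - 1) = -3 + 2*1 = -3 + 2 = -1)
j*(p(5) + 11) = -(-10*5 + 11) = -(-50 + 11) = -1*(-39) = 39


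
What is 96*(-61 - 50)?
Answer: -10656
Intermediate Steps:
96*(-61 - 50) = 96*(-111) = -10656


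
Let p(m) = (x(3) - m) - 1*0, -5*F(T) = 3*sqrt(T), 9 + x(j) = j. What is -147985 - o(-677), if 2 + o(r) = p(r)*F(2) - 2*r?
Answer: -149337 + 2013*sqrt(2)/5 ≈ -1.4877e+5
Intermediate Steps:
x(j) = -9 + j
F(T) = -3*sqrt(T)/5
p(m) = -6 - m (p(m) = ((-9 + 3) - m) - 1*0 = (-6 - m) + 0 = -6 - m)
o(r) = -2 - 2*r - 3*sqrt(2)*(-6 - r)/5 (o(r) = -2 + ((-6 - r)*(-3*sqrt(2)/5) - 2*r) = -2 + (-3*sqrt(2)*(-6 - r)/5 - 2*r) = -2 + (-2*r - 3*sqrt(2)*(-6 - r)/5) = -2 - 2*r - 3*sqrt(2)*(-6 - r)/5)
-147985 - o(-677) = -147985 - (-2 - 2*(-677) + 3*sqrt(2)*(6 - 677)/5) = -147985 - (-2 + 1354 + (3/5)*sqrt(2)*(-671)) = -147985 - (-2 + 1354 - 2013*sqrt(2)/5) = -147985 - (1352 - 2013*sqrt(2)/5) = -147985 + (-1352 + 2013*sqrt(2)/5) = -149337 + 2013*sqrt(2)/5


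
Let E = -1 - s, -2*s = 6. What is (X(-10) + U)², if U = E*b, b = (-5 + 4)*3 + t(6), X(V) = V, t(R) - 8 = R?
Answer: 144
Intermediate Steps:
t(R) = 8 + R
s = -3 (s = -½*6 = -3)
b = 11 (b = (-5 + 4)*3 + (8 + 6) = -1*3 + 14 = -3 + 14 = 11)
E = 2 (E = -1 - 1*(-3) = -1 + 3 = 2)
U = 22 (U = 2*11 = 22)
(X(-10) + U)² = (-10 + 22)² = 12² = 144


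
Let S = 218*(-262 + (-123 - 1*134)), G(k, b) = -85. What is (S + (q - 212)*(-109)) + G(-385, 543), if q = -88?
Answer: -80527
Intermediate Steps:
S = -113142 (S = 218*(-262 + (-123 - 134)) = 218*(-262 - 257) = 218*(-519) = -113142)
(S + (q - 212)*(-109)) + G(-385, 543) = (-113142 + (-88 - 212)*(-109)) - 85 = (-113142 - 300*(-109)) - 85 = (-113142 + 32700) - 85 = -80442 - 85 = -80527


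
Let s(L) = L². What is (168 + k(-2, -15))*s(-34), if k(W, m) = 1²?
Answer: 195364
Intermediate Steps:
k(W, m) = 1
(168 + k(-2, -15))*s(-34) = (168 + 1)*(-34)² = 169*1156 = 195364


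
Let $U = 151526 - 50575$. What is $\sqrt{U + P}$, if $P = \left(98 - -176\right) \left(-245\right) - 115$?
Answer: $\sqrt{33706} \approx 183.59$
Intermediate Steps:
$P = -67245$ ($P = \left(98 + 176\right) \left(-245\right) - 115 = 274 \left(-245\right) - 115 = -67130 - 115 = -67245$)
$U = 100951$
$\sqrt{U + P} = \sqrt{100951 - 67245} = \sqrt{33706}$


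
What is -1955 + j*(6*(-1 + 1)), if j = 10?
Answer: -1955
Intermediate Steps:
-1955 + j*(6*(-1 + 1)) = -1955 + 10*(6*(-1 + 1)) = -1955 + 10*(6*0) = -1955 + 10*0 = -1955 + 0 = -1955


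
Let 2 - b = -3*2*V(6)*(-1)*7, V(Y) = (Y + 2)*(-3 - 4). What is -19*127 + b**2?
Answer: 5538903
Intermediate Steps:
V(Y) = -14 - 7*Y (V(Y) = (2 + Y)*(-7) = -14 - 7*Y)
b = 2354 (b = 2 - (-3*2*(-14 - 7*6)*(-1))*7 = 2 - (-3*2*(-14 - 42)*(-1))*7 = 2 - (-3*2*(-56)*(-1))*7 = 2 - (-(-336)*(-1))*7 = 2 - (-3*112)*7 = 2 - (-336)*7 = 2 - 1*(-2352) = 2 + 2352 = 2354)
-19*127 + b**2 = -19*127 + 2354**2 = -2413 + 5541316 = 5538903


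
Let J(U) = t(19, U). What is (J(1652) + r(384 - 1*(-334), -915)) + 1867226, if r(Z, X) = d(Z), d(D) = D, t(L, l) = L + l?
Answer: 1869615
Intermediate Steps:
J(U) = 19 + U
r(Z, X) = Z
(J(1652) + r(384 - 1*(-334), -915)) + 1867226 = ((19 + 1652) + (384 - 1*(-334))) + 1867226 = (1671 + (384 + 334)) + 1867226 = (1671 + 718) + 1867226 = 2389 + 1867226 = 1869615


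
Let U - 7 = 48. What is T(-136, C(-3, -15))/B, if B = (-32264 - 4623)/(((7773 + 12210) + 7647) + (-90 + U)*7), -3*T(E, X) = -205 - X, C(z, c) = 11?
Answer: -1971720/36887 ≈ -53.453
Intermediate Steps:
U = 55 (U = 7 + 48 = 55)
T(E, X) = 205/3 + X/3 (T(E, X) = -(-205 - X)/3 = 205/3 + X/3)
B = -36887/27385 (B = (-32264 - 4623)/(((7773 + 12210) + 7647) + (-90 + 55)*7) = -36887/((19983 + 7647) - 35*7) = -36887/(27630 - 245) = -36887/27385 ≈ -1.3470)
T(-136, C(-3, -15))/B = (205/3 + (1/3)*11)/(-36887/27385) = (205/3 + 11/3)*(-27385/36887) = 72*(-27385/36887) = -1971720/36887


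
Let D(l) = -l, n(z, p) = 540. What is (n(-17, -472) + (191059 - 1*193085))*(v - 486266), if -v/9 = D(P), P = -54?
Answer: 723313472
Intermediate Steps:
v = -486 (v = -(-9)*(-54) = -9*54 = -486)
(n(-17, -472) + (191059 - 1*193085))*(v - 486266) = (540 + (191059 - 1*193085))*(-486 - 486266) = (540 + (191059 - 193085))*(-486752) = (540 - 2026)*(-486752) = -1486*(-486752) = 723313472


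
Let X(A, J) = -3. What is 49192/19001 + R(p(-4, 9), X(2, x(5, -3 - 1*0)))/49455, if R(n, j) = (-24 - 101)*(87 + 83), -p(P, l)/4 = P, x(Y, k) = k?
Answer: 405803822/187938891 ≈ 2.1592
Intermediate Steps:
p(P, l) = -4*P
R(n, j) = -21250 (R(n, j) = -125*170 = -21250)
49192/19001 + R(p(-4, 9), X(2, x(5, -3 - 1*0)))/49455 = 49192/19001 - 21250/49455 = 49192*(1/19001) - 21250*1/49455 = 49192/19001 - 4250/9891 = 405803822/187938891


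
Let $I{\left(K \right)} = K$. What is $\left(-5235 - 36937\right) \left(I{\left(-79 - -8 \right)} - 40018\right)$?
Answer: $1690633308$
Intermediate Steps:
$\left(-5235 - 36937\right) \left(I{\left(-79 - -8 \right)} - 40018\right) = \left(-5235 - 36937\right) \left(\left(-79 - -8\right) - 40018\right) = - 42172 \left(\left(-79 + 8\right) - 40018\right) = - 42172 \left(-71 - 40018\right) = \left(-42172\right) \left(-40089\right) = 1690633308$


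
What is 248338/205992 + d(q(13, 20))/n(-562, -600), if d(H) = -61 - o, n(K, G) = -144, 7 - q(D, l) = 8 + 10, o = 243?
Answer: 341605/102996 ≈ 3.3167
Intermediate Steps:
q(D, l) = -11 (q(D, l) = 7 - (8 + 10) = 7 - 1*18 = 7 - 18 = -11)
d(H) = -304 (d(H) = -61 - 1*243 = -61 - 243 = -304)
248338/205992 + d(q(13, 20))/n(-562, -600) = 248338/205992 - 304/(-144) = 248338*(1/205992) - 304*(-1/144) = 124169/102996 + 19/9 = 341605/102996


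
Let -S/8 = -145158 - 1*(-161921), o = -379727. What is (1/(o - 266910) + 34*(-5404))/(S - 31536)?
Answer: 118810495833/107108952680 ≈ 1.1092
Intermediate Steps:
S = -134104 (S = -8*(-145158 - 1*(-161921)) = -8*(-145158 + 161921) = -8*16763 = -134104)
(1/(o - 266910) + 34*(-5404))/(S - 31536) = (1/(-379727 - 266910) + 34*(-5404))/(-134104 - 31536) = (1/(-646637) - 183736)/(-165640) = (-1/646637 - 183736)*(-1/165640) = -118810495833/646637*(-1/165640) = 118810495833/107108952680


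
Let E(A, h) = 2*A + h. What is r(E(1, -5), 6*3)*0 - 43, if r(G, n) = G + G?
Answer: -43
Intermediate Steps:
E(A, h) = h + 2*A
r(G, n) = 2*G
r(E(1, -5), 6*3)*0 - 43 = (2*(-5 + 2*1))*0 - 43 = (2*(-5 + 2))*0 - 43 = (2*(-3))*0 - 43 = -6*0 - 43 = 0 - 43 = -43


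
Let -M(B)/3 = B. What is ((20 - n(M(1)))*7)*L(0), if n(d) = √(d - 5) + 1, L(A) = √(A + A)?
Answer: 0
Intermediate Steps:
M(B) = -3*B
L(A) = √2*√A (L(A) = √(2*A) = √2*√A)
n(d) = 1 + √(-5 + d) (n(d) = √(-5 + d) + 1 = 1 + √(-5 + d))
((20 - n(M(1)))*7)*L(0) = ((20 - (1 + √(-5 - 3*1)))*7)*(√2*√0) = ((20 - (1 + √(-5 - 3)))*7)*(√2*0) = ((20 - (1 + √(-8)))*7)*0 = ((20 - (1 + 2*I*√2))*7)*0 = ((20 + (-1 - 2*I*√2))*7)*0 = ((19 - 2*I*√2)*7)*0 = (133 - 14*I*√2)*0 = 0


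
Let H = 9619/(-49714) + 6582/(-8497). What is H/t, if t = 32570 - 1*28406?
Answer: -408950191/1758956288712 ≈ -0.00023250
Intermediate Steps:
t = 4164 (t = 32570 - 28406 = 4164)
H = -408950191/422419858 (H = 9619*(-1/49714) + 6582*(-1/8497) = -9619/49714 - 6582/8497 = -408950191/422419858 ≈ -0.96811)
H/t = -408950191/422419858/4164 = -408950191/422419858*1/4164 = -408950191/1758956288712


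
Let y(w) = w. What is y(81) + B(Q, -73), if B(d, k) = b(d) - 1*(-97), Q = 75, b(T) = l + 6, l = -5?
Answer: 179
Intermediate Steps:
b(T) = 1 (b(T) = -5 + 6 = 1)
B(d, k) = 98 (B(d, k) = 1 - 1*(-97) = 1 + 97 = 98)
y(81) + B(Q, -73) = 81 + 98 = 179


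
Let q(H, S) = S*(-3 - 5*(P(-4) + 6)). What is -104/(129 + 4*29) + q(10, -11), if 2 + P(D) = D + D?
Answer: -45919/245 ≈ -187.42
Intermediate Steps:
P(D) = -2 + 2*D (P(D) = -2 + (D + D) = -2 + 2*D)
q(H, S) = 17*S (q(H, S) = S*(-3 - 5*((-2 + 2*(-4)) + 6)) = S*(-3 - 5*((-2 - 8) + 6)) = S*(-3 - 5*(-10 + 6)) = S*(-3 - 5*(-4)) = S*(-3 + 20) = S*17 = 17*S)
-104/(129 + 4*29) + q(10, -11) = -104/(129 + 4*29) + 17*(-11) = -104/(129 + 116) - 187 = -104/245 - 187 = -45919/245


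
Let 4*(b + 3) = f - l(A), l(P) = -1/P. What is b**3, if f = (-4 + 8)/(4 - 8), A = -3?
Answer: -1000/27 ≈ -37.037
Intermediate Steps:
f = -1 (f = 4/(-4) = 4*(-1/4) = -1)
b = -10/3 (b = -3 + (-1 - (-1)/(-3))/4 = -3 + (-1 - (-1)*(-1)/3)/4 = -3 + (-1 - 1*1/3)/4 = -3 + (-1 - 1/3)/4 = -3 + (1/4)*(-4/3) = -3 - 1/3 = -10/3 ≈ -3.3333)
b**3 = (-10/3)**3 = -1000/27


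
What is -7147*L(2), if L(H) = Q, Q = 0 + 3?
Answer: -21441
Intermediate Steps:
Q = 3
L(H) = 3
-7147*L(2) = -7147*3 = -21441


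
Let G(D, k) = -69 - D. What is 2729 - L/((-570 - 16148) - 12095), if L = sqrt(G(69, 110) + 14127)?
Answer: 2729 + sqrt(13989)/28813 ≈ 2729.0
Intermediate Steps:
L = sqrt(13989) (L = sqrt((-69 - 1*69) + 14127) = sqrt((-69 - 69) + 14127) = sqrt(-138 + 14127) = sqrt(13989) ≈ 118.28)
2729 - L/((-570 - 16148) - 12095) = 2729 - sqrt(13989)/((-570 - 16148) - 12095) = 2729 - sqrt(13989)/(-16718 - 12095) = 2729 - sqrt(13989)/(-28813) = 2729 - sqrt(13989)*(-1)/28813 = 2729 - (-1)*sqrt(13989)/28813 = 2729 + sqrt(13989)/28813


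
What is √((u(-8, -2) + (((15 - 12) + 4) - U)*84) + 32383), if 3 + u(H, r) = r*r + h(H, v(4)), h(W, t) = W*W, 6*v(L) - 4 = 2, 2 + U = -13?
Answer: 2*√8574 ≈ 185.19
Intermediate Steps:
U = -15 (U = -2 - 13 = -15)
v(L) = 1 (v(L) = ⅔ + (⅙)*2 = ⅔ + ⅓ = 1)
h(W, t) = W²
u(H, r) = -3 + H² + r² (u(H, r) = -3 + (r*r + H²) = -3 + (r² + H²) = -3 + (H² + r²) = -3 + H² + r²)
√((u(-8, -2) + (((15 - 12) + 4) - U)*84) + 32383) = √(((-3 + (-8)² + (-2)²) + (((15 - 12) + 4) - 1*(-15))*84) + 32383) = √(((-3 + 64 + 4) + ((3 + 4) + 15)*84) + 32383) = √((65 + (7 + 15)*84) + 32383) = √((65 + 22*84) + 32383) = √((65 + 1848) + 32383) = √(1913 + 32383) = √34296 = 2*√8574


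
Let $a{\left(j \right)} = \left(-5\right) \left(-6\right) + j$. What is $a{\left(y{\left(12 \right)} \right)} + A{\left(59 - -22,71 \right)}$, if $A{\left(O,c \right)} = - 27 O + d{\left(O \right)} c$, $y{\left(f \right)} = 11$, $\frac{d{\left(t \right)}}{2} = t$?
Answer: $9356$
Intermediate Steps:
$d{\left(t \right)} = 2 t$
$a{\left(j \right)} = 30 + j$
$A{\left(O,c \right)} = - 27 O + 2 O c$
$a{\left(y{\left(12 \right)} \right)} + A{\left(59 - -22,71 \right)} = \left(30 + 11\right) + \left(59 - -22\right) \left(-27 + 2 \cdot 71\right) = 41 + \left(59 + 22\right) \left(-27 + 142\right) = 41 + 81 \cdot 115 = 41 + 9315 = 9356$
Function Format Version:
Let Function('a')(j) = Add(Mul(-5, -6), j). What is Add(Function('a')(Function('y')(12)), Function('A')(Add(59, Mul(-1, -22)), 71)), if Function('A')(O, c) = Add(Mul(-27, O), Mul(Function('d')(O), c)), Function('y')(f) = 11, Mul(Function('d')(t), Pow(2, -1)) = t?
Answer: 9356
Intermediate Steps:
Function('d')(t) = Mul(2, t)
Function('a')(j) = Add(30, j)
Function('A')(O, c) = Add(Mul(-27, O), Mul(2, O, c)) (Function('A')(O, c) = Add(Mul(-27, O), Mul(Mul(2, O), c)) = Add(Mul(-27, O), Mul(2, O, c)))
Add(Function('a')(Function('y')(12)), Function('A')(Add(59, Mul(-1, -22)), 71)) = Add(Add(30, 11), Mul(Add(59, Mul(-1, -22)), Add(-27, Mul(2, 71)))) = Add(41, Mul(Add(59, 22), Add(-27, 142))) = Add(41, Mul(81, 115)) = Add(41, 9315) = 9356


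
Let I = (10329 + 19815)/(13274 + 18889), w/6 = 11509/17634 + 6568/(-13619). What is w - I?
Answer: 36529931871/429121329761 ≈ 0.085127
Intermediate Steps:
w = 40920959/40026241 (w = 6*(11509/17634 + 6568/(-13619)) = 6*(11509*(1/17634) + 6568*(-1/13619)) = 6*(11509/17634 - 6568/13619) = 6*(40920959/240157446) = 40920959/40026241 ≈ 1.0224)
I = 10048/10721 (I = 30144/32163 = 30144*(1/32163) = 10048/10721 ≈ 0.93723)
w - I = 40920959/40026241 - 1*10048/10721 = 40920959/40026241 - 10048/10721 = 36529931871/429121329761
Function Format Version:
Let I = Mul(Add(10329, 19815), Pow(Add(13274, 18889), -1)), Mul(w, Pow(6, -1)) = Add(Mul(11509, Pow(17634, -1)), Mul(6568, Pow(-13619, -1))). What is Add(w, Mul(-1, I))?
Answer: Rational(36529931871, 429121329761) ≈ 0.085127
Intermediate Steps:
w = Rational(40920959, 40026241) (w = Mul(6, Add(Mul(11509, Pow(17634, -1)), Mul(6568, Pow(-13619, -1)))) = Mul(6, Add(Mul(11509, Rational(1, 17634)), Mul(6568, Rational(-1, 13619)))) = Mul(6, Add(Rational(11509, 17634), Rational(-6568, 13619))) = Mul(6, Rational(40920959, 240157446)) = Rational(40920959, 40026241) ≈ 1.0224)
I = Rational(10048, 10721) (I = Mul(30144, Pow(32163, -1)) = Mul(30144, Rational(1, 32163)) = Rational(10048, 10721) ≈ 0.93723)
Add(w, Mul(-1, I)) = Add(Rational(40920959, 40026241), Mul(-1, Rational(10048, 10721))) = Add(Rational(40920959, 40026241), Rational(-10048, 10721)) = Rational(36529931871, 429121329761)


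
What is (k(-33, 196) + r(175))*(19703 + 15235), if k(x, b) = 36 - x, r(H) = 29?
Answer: 3423924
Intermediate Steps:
(k(-33, 196) + r(175))*(19703 + 15235) = ((36 - 1*(-33)) + 29)*(19703 + 15235) = ((36 + 33) + 29)*34938 = (69 + 29)*34938 = 98*34938 = 3423924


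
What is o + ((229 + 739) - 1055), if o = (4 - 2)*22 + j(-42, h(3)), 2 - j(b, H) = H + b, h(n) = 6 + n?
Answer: -8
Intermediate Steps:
j(b, H) = 2 - H - b (j(b, H) = 2 - (H + b) = 2 + (-H - b) = 2 - H - b)
o = 79 (o = (4 - 2)*22 + (2 - (6 + 3) - 1*(-42)) = 2*22 + (2 - 1*9 + 42) = 44 + (2 - 9 + 42) = 44 + 35 = 79)
o + ((229 + 739) - 1055) = 79 + ((229 + 739) - 1055) = 79 + (968 - 1055) = 79 - 87 = -8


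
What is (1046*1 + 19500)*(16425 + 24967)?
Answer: 850440032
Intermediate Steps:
(1046*1 + 19500)*(16425 + 24967) = (1046 + 19500)*41392 = 20546*41392 = 850440032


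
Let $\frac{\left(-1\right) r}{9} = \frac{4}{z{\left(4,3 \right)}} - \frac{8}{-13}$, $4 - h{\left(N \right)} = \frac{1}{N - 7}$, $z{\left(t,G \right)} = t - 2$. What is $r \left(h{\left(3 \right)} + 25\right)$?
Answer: $- \frac{1377}{2} \approx -688.5$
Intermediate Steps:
$z{\left(t,G \right)} = -2 + t$
$h{\left(N \right)} = 4 - \frac{1}{-7 + N}$ ($h{\left(N \right)} = 4 - \frac{1}{N - 7} = 4 - \frac{1}{-7 + N}$)
$r = - \frac{306}{13}$ ($r = - 9 \left(\frac{4}{-2 + 4} - \frac{8}{-13}\right) = - 9 \left(\frac{4}{2} - - \frac{8}{13}\right) = - 9 \left(4 \cdot \frac{1}{2} + \frac{8}{13}\right) = - 9 \left(2 + \frac{8}{13}\right) = \left(-9\right) \frac{34}{13} = - \frac{306}{13} \approx -23.538$)
$r \left(h{\left(3 \right)} + 25\right) = - \frac{306 \left(\frac{-29 + 4 \cdot 3}{-7 + 3} + 25\right)}{13} = - \frac{306 \left(\frac{-29 + 12}{-4} + 25\right)}{13} = - \frac{306 \left(\left(- \frac{1}{4}\right) \left(-17\right) + 25\right)}{13} = - \frac{306 \left(\frac{17}{4} + 25\right)}{13} = \left(- \frac{306}{13}\right) \frac{117}{4} = - \frac{1377}{2}$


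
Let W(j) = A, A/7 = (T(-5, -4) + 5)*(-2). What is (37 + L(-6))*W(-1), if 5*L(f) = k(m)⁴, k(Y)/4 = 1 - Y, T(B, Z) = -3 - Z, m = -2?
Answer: -1757364/5 ≈ -3.5147e+5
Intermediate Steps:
k(Y) = 4 - 4*Y (k(Y) = 4*(1 - Y) = 4 - 4*Y)
L(f) = 20736/5 (L(f) = (4 - 4*(-2))⁴/5 = (4 + 8)⁴/5 = (⅕)*12⁴ = (⅕)*20736 = 20736/5)
A = -84 (A = 7*(((-3 - 1*(-4)) + 5)*(-2)) = 7*(((-3 + 4) + 5)*(-2)) = 7*((1 + 5)*(-2)) = 7*(6*(-2)) = 7*(-12) = -84)
W(j) = -84
(37 + L(-6))*W(-1) = (37 + 20736/5)*(-84) = (20921/5)*(-84) = -1757364/5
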